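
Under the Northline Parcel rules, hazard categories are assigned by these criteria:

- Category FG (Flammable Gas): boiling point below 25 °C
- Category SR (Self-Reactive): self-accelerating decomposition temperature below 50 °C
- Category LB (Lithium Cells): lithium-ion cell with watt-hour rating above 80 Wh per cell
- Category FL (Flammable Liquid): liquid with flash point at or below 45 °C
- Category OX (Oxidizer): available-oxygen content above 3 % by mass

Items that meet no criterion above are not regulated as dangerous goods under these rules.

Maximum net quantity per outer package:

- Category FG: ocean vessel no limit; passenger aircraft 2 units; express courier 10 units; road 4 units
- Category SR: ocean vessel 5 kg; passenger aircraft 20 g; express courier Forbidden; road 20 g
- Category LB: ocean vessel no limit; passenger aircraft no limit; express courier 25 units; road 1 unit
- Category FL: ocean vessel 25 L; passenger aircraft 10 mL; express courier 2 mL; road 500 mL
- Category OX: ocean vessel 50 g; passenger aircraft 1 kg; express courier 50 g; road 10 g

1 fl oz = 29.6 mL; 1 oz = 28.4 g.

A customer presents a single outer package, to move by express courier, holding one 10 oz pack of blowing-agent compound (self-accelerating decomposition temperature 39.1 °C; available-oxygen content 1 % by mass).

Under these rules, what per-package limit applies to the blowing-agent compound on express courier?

Forbidden

With self-accelerating decomposition temperature 39.1 °C (< 50 °C), the blowing-agent compound falls in Category SR.
The express courier limit for Category SR is Forbidden.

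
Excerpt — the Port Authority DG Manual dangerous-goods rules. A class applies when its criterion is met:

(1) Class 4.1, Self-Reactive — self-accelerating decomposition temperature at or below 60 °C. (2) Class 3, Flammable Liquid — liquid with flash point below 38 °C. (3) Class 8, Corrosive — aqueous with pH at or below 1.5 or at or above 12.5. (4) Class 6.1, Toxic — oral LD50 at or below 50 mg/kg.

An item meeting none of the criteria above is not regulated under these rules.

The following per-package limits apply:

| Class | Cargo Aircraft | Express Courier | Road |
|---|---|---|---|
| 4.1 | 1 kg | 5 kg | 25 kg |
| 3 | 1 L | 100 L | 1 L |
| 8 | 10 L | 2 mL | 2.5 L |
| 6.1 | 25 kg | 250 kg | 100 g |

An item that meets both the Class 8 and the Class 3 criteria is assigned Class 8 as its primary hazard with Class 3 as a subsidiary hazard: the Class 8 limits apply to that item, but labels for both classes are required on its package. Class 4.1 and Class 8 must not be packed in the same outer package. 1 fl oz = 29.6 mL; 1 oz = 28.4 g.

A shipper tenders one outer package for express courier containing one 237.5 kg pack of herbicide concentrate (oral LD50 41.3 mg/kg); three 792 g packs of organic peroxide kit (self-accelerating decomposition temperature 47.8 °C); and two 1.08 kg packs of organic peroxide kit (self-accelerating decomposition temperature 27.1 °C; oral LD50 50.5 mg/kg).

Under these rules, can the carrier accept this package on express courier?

Yes

Oral LD50 41.3 mg/kg meets the Class 6.1 criterion (Toxic), so the herbicide concentrate is Class 6.1.
Self-accelerating decomposition temperature 47.8 °C meets the Class 4.1 criterion (Self-Reactive), so the organic peroxide kit is Class 4.1.
The organic peroxide kit has self-accelerating decomposition temperature 27.1 °C, which is ≤ 60 °C, so it is Class 4.1 (Self-Reactive).
Class 4.1 net quantity: (three 792 g packs = 2.376 kg) + (two 1.08 kg packs = 2.16 kg) = 4.536 kg.
That is within the Class 4.1 express courier limit of 5 kg.
Class 6.1 quantity: 237.5 kg.
That is within the Class 6.1 express courier limit of 250 kg.
The segregation rule (Class 4.1 with Class 8) does not apply to Class 4.1 with Class 6.1.
Every hazard class is within its express courier limit and no segregation rule is violated.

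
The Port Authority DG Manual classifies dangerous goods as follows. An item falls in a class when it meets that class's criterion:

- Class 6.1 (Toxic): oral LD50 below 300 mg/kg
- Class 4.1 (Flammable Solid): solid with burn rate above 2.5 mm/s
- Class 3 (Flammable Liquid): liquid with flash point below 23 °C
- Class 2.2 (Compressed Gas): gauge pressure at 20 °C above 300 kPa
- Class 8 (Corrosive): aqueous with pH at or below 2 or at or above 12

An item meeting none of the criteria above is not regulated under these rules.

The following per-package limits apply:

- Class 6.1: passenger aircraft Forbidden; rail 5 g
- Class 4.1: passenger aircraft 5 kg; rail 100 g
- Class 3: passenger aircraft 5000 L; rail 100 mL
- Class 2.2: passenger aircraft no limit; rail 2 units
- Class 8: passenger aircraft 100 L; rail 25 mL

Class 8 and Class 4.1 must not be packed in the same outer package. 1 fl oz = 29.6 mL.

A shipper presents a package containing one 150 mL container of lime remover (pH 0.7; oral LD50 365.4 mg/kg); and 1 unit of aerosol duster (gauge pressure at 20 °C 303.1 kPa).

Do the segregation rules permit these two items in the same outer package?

With pH 0.7 (≤ 2), the lime remover falls in Class 8.
The aerosol duster has gauge pressure at 20 °C 303.1 kPa, which is > 300 kPa, so it is Class 2.2 (Compressed Gas).
No segregation rule bars Class 8 with Class 2.2.

Yes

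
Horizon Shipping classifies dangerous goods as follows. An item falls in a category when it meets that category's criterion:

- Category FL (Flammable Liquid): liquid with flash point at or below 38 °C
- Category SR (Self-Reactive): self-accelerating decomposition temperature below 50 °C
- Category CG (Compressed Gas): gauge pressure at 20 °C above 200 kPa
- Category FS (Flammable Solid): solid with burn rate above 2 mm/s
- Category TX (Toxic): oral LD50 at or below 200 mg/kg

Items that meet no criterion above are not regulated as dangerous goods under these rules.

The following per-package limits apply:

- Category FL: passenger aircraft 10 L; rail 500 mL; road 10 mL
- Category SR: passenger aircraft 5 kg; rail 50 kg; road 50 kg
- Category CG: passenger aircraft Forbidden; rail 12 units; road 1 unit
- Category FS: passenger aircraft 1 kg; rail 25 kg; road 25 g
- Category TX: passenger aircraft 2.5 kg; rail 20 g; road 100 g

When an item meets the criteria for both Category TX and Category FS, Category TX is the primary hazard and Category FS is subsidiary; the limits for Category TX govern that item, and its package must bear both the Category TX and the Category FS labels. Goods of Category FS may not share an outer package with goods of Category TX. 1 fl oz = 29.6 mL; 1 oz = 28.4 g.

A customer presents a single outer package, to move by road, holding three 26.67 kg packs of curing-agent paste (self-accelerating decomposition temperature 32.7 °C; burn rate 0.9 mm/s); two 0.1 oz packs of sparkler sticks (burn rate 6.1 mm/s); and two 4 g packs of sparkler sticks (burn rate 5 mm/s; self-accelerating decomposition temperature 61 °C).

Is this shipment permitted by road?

Curing-agent paste: self-accelerating decomposition temperature 32.7 °C < 50 °C → Category SR (Self-Reactive).
Sparkler sticks: burn rate 6.1 mm/s > 2 mm/s → Category FS (Flammable Solid).
Burn rate 5 mm/s meets the Category FS criterion (Flammable Solid), so the sparkler sticks are Category FS.
Category SR quantity: three 26.67 kg packs = 80.01 kg.
80.01 kg > 50 kg (road limit, Category SR) — over the limit.
Category FS net quantity: (two 0.1 oz packs = 5.68 g) + (two 4 g packs = 8 g) = 13.68 g.
13.68 g is within the road limit of 25 g for Category FS.
The segregation rule (Category FS with Category TX) does not apply to Category SR with Category FS.

No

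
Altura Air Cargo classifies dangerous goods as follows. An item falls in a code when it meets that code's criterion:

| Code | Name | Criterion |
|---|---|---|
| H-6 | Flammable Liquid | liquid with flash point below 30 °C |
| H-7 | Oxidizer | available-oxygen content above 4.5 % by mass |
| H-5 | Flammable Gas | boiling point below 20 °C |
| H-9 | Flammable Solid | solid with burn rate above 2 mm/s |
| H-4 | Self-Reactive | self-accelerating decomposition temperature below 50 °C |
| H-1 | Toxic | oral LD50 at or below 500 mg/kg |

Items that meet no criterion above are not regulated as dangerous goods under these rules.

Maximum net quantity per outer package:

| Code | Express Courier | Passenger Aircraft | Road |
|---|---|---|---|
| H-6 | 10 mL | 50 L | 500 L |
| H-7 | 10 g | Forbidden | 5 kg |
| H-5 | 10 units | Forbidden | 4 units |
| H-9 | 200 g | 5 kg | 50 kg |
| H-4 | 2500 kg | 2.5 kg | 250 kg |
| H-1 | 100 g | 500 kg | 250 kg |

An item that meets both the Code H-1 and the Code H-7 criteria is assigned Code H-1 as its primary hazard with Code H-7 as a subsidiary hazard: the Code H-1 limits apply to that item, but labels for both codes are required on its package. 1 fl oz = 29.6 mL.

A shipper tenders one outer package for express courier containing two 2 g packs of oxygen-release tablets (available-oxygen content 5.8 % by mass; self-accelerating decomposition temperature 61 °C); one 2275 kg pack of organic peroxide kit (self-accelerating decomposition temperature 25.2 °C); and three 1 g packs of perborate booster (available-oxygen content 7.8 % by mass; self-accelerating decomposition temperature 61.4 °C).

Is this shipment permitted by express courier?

Yes

With available-oxygen content 5.8 % by mass (> 4.5 % by mass), the oxygen-release tablets fall in Code H-7.
With self-accelerating decomposition temperature 25.2 °C (< 50 °C), the organic peroxide kit falls in Code H-4.
Perborate booster: available-oxygen content 7.8 % by mass > 4.5 % by mass → Code H-7 (Oxidizer).
Total Code H-7: (two 2 g packs = 4 g) + (three 1 g packs = 3 g) = 7 g.
7 g ≤ 10 g (express courier limit, Code H-7) — within limit.
Code H-4 quantity: 2275 kg.
2275 kg ≤ 2500 kg (express courier limit, Code H-4) — within limit.
Every hazard code is within its express courier limit and no segregation rule is violated.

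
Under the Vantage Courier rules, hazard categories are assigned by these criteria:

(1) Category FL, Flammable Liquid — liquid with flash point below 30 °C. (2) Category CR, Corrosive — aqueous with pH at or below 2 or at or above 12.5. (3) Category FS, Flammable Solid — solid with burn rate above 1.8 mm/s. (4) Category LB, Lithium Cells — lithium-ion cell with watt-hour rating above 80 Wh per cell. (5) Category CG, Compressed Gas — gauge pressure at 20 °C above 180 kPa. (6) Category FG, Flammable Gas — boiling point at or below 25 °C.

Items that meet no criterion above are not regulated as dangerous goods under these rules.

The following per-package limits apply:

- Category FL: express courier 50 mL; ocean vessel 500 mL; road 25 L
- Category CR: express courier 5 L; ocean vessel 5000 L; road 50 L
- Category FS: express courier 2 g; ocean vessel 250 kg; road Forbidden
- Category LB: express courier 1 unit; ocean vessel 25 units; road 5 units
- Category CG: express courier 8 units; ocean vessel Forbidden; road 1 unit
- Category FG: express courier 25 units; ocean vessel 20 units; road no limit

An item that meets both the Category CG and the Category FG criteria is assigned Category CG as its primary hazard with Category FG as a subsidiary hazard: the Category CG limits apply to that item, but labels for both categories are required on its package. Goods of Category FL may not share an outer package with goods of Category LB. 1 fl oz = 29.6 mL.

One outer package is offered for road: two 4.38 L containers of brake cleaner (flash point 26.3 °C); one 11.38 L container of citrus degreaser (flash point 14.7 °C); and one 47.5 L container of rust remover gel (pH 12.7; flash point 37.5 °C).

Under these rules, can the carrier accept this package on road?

Yes

The brake cleaner has flash point 26.3 °C, which is < 30 °C, so it is Category FL (Flammable Liquid).
Flash point 14.7 °C meets the Category FL criterion (Flammable Liquid), so the citrus degreaser is Category FL.
Rust remover gel: pH 12.7 ≥ 12.5 → Category CR (Corrosive).
Total Category FL: (two 4.38 L containers = 8.76 L) + 11.38 L = 20.14 L.
20.14 L ≤ 25 L (road limit, Category FL) — within limit.
Category CR quantity: 47.5 L.
47.5 L is within the road limit of 50 L for Category CR.
The segregation rule (Category FL with Category LB) does not apply to Category FL with Category CR.
Every hazard category is within its road limit and no segregation rule is violated.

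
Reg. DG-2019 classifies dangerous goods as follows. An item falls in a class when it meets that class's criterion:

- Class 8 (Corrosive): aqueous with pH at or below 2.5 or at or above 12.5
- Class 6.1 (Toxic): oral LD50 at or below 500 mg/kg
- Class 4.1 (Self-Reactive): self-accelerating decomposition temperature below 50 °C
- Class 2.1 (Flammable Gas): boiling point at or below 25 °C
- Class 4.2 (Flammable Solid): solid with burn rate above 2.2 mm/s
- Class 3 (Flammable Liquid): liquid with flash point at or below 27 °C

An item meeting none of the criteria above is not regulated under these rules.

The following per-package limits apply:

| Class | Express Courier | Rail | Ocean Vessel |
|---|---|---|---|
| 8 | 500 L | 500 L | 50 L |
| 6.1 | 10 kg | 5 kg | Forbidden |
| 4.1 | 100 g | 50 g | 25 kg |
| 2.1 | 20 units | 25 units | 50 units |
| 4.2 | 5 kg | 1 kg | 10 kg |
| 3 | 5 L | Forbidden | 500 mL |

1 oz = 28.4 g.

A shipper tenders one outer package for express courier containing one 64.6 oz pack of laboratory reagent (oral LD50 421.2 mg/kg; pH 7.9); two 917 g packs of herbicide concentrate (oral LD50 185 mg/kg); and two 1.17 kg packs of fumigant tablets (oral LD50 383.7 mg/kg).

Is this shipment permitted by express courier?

Yes

With oral LD50 421.2 mg/kg (≤ 500 mg/kg), the laboratory reagent falls in Class 6.1.
With oral LD50 185 mg/kg (≤ 500 mg/kg), the herbicide concentrate falls in Class 6.1.
Oral LD50 383.7 mg/kg meets the Class 6.1 criterion (Toxic), so the fumigant tablets are Class 6.1.
Class 6.1 net quantity: (one 64.6 oz pack = 1834.64 g) + (two 917 g packs = 1.834 kg) + (two 1.17 kg packs = 2.34 kg) = 6008.64 g.
6008.64 g ≤ 10 kg (express courier limit, Class 6.1) — within limit.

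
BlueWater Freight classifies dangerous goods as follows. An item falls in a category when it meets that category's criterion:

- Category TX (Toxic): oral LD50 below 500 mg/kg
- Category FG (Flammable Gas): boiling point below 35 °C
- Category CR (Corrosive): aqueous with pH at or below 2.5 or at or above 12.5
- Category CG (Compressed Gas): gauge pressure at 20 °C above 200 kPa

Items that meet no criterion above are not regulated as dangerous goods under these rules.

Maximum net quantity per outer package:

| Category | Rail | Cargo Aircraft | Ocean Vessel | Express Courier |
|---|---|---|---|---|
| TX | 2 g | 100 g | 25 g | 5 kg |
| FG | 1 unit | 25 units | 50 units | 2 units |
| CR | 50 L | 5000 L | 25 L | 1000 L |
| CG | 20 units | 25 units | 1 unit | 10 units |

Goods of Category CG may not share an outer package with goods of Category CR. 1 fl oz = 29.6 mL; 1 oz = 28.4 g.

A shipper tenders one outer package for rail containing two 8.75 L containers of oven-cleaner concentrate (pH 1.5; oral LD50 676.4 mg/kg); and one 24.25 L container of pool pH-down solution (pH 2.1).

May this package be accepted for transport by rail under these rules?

Yes

Oven-cleaner concentrate: pH 1.5 ≤ 2.5 → Category CR (Corrosive).
pH 2.1 meets the Category CR criterion (Corrosive), so the pool pH-down solution is Category CR.
Category CR net quantity: (two 8.75 L containers = 17.5 L) + 24.25 L = 41.75 L.
41.75 L ≤ 50 L (rail limit, Category CR) — within limit.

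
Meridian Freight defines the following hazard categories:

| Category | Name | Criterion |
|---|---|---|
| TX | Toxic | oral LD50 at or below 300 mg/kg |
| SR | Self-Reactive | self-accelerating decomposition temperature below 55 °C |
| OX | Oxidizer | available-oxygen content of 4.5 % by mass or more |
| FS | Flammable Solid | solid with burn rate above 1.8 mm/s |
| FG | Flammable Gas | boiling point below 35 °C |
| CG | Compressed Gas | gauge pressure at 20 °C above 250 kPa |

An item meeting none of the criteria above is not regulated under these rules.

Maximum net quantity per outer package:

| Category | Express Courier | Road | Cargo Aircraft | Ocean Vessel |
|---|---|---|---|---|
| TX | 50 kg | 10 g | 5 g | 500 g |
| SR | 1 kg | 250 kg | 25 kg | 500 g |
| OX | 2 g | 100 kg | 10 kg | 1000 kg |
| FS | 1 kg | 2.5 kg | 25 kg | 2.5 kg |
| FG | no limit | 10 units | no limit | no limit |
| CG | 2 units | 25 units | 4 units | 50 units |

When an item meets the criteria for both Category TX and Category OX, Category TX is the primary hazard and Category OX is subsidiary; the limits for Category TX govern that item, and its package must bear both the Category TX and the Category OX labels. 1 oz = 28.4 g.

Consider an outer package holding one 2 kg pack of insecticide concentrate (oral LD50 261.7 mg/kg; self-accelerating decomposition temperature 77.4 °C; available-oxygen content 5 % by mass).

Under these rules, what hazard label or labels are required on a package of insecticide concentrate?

Category OX and TX

Insecticide concentrate: oral LD50 261.7 mg/kg ≤ 300 mg/kg → Category TX (Toxic).
The insecticide concentrate has available-oxygen content 5 % by mass, which is ≥ 4.5 % by mass, so it is Category OX (Oxidizer).
By the precedence rule Category TX is primary and Category OX is subsidiary, and that rule requires both labels on the package.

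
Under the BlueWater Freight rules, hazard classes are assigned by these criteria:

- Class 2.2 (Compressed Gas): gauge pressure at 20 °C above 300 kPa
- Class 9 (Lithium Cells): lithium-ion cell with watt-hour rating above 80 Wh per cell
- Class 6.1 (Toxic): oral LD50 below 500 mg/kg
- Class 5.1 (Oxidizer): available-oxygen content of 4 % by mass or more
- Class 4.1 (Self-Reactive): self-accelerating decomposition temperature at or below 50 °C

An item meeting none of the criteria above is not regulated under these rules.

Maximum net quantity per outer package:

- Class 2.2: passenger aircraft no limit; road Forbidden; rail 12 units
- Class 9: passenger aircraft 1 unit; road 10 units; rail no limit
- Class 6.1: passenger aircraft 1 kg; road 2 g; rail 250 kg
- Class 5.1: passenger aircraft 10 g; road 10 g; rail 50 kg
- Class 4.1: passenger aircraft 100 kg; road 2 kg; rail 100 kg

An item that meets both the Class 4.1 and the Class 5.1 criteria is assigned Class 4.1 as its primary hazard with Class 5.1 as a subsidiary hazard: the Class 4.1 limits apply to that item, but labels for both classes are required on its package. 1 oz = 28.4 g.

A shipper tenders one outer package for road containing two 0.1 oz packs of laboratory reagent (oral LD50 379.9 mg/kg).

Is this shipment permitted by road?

No

The laboratory reagent has oral LD50 379.9 mg/kg, which is < 500 mg/kg, so it is Class 6.1 (Toxic).
Class 6.1 quantity: two 0.1 oz packs = 5.68 g.
5.68 g > 2 g (road limit, Class 6.1) — over the limit.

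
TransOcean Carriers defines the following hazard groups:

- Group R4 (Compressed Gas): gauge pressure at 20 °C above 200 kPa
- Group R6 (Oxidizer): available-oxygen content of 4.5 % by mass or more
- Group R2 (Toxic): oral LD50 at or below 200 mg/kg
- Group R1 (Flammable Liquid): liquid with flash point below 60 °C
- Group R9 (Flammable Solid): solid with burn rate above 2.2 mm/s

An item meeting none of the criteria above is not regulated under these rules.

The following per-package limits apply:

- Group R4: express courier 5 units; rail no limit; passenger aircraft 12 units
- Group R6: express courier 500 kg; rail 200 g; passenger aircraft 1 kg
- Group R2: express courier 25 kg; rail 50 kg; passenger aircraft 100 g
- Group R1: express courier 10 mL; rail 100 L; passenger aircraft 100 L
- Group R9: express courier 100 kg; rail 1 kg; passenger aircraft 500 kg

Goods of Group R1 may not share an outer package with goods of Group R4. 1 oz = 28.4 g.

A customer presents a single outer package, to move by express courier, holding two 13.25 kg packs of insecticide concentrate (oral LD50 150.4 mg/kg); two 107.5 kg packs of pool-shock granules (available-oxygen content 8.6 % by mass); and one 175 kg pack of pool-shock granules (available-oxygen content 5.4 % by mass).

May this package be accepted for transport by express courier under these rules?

No

With oral LD50 150.4 mg/kg (≤ 200 mg/kg), the insecticide concentrate falls in Group R2.
With available-oxygen content 8.6 % by mass (≥ 4.5 % by mass), the pool-shock granules fall in Group R6.
The pool-shock granules have available-oxygen content 5.4 % by mass, which is ≥ 4.5 % by mass, so they are Group R6 (Oxidizer).
Total Group R6: (two 107.5 kg packs = 215 kg) + 175 kg = 390 kg.
That is within the Group R6 express courier limit of 500 kg.
Group R2 quantity: two 13.25 kg packs = 26.5 kg.
That exceeds the Group R2 express courier limit of 25 kg.
The segregation rule (Group R1 with Group R4) does not apply to Group R6 with Group R2.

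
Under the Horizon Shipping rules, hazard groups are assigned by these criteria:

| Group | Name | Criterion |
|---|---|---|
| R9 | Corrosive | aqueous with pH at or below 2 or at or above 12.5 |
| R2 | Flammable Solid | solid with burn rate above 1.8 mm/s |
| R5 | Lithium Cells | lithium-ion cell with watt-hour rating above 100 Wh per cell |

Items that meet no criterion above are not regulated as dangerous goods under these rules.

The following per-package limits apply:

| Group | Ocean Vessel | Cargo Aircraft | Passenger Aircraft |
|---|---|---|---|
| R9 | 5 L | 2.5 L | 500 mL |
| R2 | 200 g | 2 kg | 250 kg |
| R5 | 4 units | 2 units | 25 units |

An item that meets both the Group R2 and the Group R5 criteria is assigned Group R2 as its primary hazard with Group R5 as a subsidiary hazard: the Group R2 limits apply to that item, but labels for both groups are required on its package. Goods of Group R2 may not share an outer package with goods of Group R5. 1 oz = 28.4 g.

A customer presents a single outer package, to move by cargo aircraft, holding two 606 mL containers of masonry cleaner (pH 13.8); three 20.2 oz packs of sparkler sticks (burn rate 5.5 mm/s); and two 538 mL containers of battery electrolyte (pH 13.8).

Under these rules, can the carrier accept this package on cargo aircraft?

Yes

With pH 13.8 (≥ 12.5), the masonry cleaner falls in Group R9.
With burn rate 5.5 mm/s (> 1.8 mm/s), the sparkler sticks fall in Group R2.
The battery electrolyte has pH 13.8, which is ≥ 12.5, so it is Group R9 (Corrosive).
Total Group R9: (two 606 mL containers = 1.212 L) + (two 538 mL containers = 1.076 L) = 2.288 L.
That is within the Group R9 cargo aircraft limit of 2.5 L.
Group R2 quantity: three 20.2 oz packs = 1721.04 g.
1721.04 g ≤ 2 kg (cargo aircraft limit, Group R2) — within limit.
The segregation rule (Group R2 with Group R5) does not apply to Group R9 with Group R2.
Every hazard group is within its cargo aircraft limit and no segregation rule is violated.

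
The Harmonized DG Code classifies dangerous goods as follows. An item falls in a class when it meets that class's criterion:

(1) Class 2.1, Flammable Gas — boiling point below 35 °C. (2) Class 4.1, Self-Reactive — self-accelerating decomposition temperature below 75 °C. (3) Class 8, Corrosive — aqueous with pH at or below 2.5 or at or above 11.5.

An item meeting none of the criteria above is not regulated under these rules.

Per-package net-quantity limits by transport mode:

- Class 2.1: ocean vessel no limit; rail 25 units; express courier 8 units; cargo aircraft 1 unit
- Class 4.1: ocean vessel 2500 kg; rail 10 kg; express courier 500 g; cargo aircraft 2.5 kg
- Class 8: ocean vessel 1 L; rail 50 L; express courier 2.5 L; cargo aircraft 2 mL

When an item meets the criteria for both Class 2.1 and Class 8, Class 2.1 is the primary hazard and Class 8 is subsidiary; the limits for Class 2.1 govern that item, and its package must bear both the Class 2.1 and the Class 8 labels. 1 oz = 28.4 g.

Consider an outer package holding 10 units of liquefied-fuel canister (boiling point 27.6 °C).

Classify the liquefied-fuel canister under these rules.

Class 2.1

Liquefied-fuel canister: boiling point 27.6 °C < 35 °C → Class 2.1 (Flammable Gas).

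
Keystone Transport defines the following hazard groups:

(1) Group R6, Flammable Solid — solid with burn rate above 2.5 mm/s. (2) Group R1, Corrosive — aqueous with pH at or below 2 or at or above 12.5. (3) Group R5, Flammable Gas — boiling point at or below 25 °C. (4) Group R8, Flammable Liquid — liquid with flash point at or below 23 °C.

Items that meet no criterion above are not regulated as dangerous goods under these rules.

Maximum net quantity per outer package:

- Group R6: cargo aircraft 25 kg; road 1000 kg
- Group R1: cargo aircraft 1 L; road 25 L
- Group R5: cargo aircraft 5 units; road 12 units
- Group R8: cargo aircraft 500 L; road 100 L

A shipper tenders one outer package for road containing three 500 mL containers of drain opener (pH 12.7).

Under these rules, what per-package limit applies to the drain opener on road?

Drain opener: pH 12.7 ≥ 12.5 → Group R1 (Corrosive).
The road limit for Group R1 is 25 L.

25 L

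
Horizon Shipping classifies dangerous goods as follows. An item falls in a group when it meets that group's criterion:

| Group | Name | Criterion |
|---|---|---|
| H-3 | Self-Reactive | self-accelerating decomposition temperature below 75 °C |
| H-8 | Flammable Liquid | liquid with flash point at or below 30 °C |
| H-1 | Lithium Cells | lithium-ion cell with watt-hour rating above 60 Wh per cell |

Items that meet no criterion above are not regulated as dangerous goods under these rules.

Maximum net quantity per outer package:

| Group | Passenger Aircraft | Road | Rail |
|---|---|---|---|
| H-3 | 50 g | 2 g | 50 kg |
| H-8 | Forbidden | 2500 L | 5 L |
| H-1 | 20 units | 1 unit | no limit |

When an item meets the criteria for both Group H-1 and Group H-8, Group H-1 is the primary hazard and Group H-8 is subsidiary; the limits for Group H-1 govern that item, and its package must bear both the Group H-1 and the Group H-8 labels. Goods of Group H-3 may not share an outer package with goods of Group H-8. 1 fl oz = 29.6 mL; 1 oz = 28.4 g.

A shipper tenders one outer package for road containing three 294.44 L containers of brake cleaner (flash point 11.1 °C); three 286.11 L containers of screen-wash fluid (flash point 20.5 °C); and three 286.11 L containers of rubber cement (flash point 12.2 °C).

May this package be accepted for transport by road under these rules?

No

Flash point 11.1 °C meets the Group H-8 criterion (Flammable Liquid), so the brake cleaner is Group H-8.
With flash point 20.5 °C (≤ 30 °C), the screen-wash fluid falls in Group H-8.
Flash point 12.2 °C meets the Group H-8 criterion (Flammable Liquid), so the rubber cement is Group H-8.
Group H-8 net quantity: (three 294.44 L containers = 883.32 L) + (three 286.11 L containers = 858.33 L) + (three 286.11 L containers = 858.33 L) = 2599.98 L.
2599.98 L exceeds the road limit of 2500 L for Group H-8.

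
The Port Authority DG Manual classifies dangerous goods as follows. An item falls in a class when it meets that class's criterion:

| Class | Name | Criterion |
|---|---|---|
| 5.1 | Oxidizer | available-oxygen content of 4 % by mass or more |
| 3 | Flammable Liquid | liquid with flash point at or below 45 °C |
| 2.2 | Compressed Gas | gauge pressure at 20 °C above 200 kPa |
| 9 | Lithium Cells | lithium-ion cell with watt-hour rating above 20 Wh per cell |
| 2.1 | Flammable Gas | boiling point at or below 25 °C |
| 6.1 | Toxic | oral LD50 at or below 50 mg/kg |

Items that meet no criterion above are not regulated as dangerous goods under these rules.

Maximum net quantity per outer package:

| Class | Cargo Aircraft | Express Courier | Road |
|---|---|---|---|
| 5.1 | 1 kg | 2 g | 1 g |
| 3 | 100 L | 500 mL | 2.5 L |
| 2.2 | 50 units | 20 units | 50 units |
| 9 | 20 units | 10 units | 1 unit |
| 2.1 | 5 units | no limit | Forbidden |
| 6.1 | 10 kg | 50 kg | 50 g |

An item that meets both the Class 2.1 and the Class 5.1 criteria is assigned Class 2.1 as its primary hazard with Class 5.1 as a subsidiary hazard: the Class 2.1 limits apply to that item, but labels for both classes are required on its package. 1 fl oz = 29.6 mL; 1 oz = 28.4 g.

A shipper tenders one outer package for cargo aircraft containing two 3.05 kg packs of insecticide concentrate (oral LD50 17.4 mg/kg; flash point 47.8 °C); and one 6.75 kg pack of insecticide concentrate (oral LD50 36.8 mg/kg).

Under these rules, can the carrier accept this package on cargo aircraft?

No

With oral LD50 17.4 mg/kg (≤ 50 mg/kg), the insecticide concentrate falls in Class 6.1.
With oral LD50 36.8 mg/kg (≤ 50 mg/kg), the insecticide concentrate falls in Class 6.1.
Total Class 6.1: (two 3.05 kg packs = 6.1 kg) + 6.75 kg = 12.85 kg.
12.85 kg > 10 kg (cargo aircraft limit, Class 6.1) — over the limit.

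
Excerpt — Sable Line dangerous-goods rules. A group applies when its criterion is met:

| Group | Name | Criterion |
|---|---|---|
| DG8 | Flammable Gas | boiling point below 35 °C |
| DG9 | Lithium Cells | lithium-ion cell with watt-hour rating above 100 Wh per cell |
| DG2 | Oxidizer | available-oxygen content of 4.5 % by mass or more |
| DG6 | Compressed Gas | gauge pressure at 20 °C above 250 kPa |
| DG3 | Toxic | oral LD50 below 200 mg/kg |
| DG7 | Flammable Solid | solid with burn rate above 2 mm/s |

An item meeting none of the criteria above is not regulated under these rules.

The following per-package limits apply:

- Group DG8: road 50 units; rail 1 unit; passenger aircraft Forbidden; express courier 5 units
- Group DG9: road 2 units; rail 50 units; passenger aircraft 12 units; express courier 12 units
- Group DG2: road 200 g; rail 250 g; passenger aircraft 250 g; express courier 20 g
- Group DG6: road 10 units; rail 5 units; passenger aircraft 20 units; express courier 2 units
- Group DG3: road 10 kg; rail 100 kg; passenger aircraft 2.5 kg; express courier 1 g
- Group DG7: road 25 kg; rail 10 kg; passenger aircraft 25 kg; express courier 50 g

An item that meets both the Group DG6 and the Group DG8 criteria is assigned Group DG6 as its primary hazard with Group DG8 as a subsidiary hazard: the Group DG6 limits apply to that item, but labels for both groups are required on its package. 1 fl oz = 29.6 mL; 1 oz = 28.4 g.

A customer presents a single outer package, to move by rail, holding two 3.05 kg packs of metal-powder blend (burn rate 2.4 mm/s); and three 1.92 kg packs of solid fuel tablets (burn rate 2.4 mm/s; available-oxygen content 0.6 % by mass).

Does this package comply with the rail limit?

No

Burn rate 2.4 mm/s meets the Group DG7 criterion (Flammable Solid), so the metal-powder blend is Group DG7.
Solid fuel tablets: burn rate 2.4 mm/s > 2 mm/s → Group DG7 (Flammable Solid).
Group DG7 net quantity: (two 3.05 kg packs = 6.1 kg) + (three 1.92 kg packs = 5.76 kg) = 11.86 kg.
11.86 kg exceeds the rail limit of 10 kg for Group DG7.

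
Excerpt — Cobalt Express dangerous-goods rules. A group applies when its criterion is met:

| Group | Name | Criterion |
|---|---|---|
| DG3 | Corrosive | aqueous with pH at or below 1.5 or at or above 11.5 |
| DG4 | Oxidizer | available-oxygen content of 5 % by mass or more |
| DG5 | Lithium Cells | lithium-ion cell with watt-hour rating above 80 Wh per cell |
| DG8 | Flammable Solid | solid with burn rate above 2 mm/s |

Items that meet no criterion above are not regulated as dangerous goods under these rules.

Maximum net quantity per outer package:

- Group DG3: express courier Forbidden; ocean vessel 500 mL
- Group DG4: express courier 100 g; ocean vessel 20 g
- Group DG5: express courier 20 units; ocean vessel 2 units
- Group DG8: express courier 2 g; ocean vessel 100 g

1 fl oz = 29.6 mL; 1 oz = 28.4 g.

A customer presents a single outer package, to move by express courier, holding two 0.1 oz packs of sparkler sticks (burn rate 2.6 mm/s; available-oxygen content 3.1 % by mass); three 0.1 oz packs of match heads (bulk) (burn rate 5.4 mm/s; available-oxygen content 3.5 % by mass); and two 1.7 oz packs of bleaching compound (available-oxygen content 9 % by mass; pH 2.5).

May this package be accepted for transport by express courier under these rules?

No

Sparkler sticks: burn rate 2.6 mm/s > 2 mm/s → Group DG8 (Flammable Solid).
The match heads (bulk) have burn rate 5.4 mm/s, which is > 2 mm/s, so they are Group DG8 (Flammable Solid).
Bleaching compound: available-oxygen content 9 % by mass ≥ 5 % by mass → Group DG4 (Oxidizer).
Group DG8 net quantity: (two 0.1 oz packs = 5.68 g) + (three 0.1 oz packs = 8.52 g) = 14.2 g.
14.2 g exceeds the express courier limit of 2 g for Group DG8.
Group DG4 quantity: two 1.7 oz packs = 96.56 g.
96.56 g is within the express courier limit of 100 g for Group DG4.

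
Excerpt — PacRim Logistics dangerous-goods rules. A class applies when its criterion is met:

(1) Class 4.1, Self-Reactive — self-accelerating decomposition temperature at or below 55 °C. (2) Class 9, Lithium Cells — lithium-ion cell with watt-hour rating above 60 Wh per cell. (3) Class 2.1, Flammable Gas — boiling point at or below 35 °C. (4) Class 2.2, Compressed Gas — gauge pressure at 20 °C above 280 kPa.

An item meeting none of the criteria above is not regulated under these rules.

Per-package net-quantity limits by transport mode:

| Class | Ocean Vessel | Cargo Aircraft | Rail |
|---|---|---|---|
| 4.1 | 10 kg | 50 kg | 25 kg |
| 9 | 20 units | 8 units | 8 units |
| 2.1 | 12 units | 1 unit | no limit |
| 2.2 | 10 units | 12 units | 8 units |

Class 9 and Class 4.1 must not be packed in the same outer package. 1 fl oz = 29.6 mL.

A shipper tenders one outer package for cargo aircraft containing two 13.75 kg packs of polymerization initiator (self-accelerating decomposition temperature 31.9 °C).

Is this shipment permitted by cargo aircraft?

Yes

Polymerization initiator: self-accelerating decomposition temperature 31.9 °C ≤ 55 °C → Class 4.1 (Self-Reactive).
Class 4.1 quantity: two 13.75 kg packs = 27.5 kg.
That is within the Class 4.1 cargo aircraft limit of 50 kg.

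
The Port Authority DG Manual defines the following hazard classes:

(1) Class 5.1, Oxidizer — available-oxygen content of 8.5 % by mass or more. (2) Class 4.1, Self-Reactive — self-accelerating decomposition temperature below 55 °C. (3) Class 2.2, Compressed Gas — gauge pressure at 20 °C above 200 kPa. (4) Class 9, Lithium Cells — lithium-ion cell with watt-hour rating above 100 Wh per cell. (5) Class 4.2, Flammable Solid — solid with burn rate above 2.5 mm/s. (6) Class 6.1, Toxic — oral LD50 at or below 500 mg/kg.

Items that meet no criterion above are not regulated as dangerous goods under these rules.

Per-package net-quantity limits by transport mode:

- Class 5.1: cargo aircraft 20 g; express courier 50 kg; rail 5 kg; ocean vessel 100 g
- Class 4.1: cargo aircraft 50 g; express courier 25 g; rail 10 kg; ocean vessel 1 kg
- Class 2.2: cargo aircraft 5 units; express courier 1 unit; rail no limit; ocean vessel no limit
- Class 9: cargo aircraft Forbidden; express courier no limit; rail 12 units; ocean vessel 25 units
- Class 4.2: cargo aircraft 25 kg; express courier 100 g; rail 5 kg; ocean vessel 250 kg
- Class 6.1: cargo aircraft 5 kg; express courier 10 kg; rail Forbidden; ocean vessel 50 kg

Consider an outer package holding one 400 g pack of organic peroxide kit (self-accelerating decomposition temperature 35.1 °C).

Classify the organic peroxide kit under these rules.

Organic peroxide kit: self-accelerating decomposition temperature 35.1 °C < 55 °C → Class 4.1 (Self-Reactive).

Class 4.1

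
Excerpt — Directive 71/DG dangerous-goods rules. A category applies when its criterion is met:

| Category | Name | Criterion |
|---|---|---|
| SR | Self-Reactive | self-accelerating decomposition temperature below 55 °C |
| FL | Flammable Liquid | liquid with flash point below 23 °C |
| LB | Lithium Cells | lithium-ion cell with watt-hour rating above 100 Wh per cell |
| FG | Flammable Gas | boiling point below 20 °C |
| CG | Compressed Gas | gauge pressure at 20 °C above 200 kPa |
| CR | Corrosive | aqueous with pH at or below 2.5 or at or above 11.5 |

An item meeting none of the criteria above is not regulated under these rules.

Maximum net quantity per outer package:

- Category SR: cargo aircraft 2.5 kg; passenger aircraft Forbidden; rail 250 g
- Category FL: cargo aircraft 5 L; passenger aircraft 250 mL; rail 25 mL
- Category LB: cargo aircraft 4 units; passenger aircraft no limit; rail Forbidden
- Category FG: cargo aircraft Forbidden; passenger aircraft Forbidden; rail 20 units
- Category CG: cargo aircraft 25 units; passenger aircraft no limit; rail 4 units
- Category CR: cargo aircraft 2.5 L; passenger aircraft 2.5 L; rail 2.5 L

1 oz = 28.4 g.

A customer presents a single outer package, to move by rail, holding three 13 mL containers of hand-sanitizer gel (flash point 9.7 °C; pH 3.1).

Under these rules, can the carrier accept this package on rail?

No

The hand-sanitizer gel has flash point 9.7 °C, which is < 23 °C, so it is Category FL (Flammable Liquid).
Category FL quantity: three 13 mL containers = 39 mL.
39 mL > 25 mL (rail limit, Category FL) — over the limit.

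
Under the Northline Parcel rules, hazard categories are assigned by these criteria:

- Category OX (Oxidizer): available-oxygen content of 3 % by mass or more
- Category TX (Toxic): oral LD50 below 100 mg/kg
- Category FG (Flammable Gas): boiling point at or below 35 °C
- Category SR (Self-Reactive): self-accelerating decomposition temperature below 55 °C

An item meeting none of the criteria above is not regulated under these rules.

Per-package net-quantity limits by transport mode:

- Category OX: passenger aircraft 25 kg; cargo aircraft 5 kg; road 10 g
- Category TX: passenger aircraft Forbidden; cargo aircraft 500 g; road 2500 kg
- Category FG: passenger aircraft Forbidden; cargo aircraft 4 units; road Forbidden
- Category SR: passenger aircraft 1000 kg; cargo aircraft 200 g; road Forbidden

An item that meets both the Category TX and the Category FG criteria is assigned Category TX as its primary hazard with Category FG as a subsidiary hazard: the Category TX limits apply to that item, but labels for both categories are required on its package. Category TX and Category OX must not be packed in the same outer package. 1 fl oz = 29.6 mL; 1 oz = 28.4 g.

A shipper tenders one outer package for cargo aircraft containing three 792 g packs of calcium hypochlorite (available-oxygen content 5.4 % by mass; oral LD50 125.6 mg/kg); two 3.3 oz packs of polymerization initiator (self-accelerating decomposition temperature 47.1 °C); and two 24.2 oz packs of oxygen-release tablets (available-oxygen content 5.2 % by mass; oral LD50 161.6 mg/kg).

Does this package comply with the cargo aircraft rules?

Available-oxygen content 5.4 % by mass meets the Category OX criterion (Oxidizer), so the calcium hypochlorite is Category OX.
The polymerization initiator has self-accelerating decomposition temperature 47.1 °C, which is < 55 °C, so it is Category SR (Self-Reactive).
Oxygen-release tablets: available-oxygen content 5.2 % by mass ≥ 3 % by mass → Category OX (Oxidizer).
Category SR quantity: two 3.3 oz packs = 187.44 g.
187.44 g ≤ 200 g (cargo aircraft limit, Category SR) — within limit.
Total Category OX: (three 792 g packs = 2.376 kg) + (two 24.2 oz packs = 1374.56 g) = 3750.56 g.
That is within the Category OX cargo aircraft limit of 5 kg.
The segregation rule (Category TX with Category OX) does not apply to Category SR with Category OX.
Every hazard category is within its cargo aircraft limit and no segregation rule is violated.

Yes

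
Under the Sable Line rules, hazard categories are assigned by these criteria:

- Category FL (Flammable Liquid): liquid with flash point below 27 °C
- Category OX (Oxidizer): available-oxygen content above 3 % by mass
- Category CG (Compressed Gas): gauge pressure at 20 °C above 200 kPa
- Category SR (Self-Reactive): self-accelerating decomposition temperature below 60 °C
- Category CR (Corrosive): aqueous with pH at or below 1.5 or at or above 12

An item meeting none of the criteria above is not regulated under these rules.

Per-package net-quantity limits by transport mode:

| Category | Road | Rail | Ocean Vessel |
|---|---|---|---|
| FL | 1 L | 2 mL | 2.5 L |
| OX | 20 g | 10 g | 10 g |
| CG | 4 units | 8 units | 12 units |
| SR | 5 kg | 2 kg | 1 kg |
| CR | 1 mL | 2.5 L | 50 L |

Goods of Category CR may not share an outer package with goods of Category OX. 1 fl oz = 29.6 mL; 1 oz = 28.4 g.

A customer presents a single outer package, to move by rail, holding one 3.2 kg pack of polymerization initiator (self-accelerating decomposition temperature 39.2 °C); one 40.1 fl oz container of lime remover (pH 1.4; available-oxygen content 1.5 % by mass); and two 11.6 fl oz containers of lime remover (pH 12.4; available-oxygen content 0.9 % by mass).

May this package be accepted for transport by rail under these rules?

The polymerization initiator has self-accelerating decomposition temperature 39.2 °C, which is < 60 °C, so it is Category SR (Self-Reactive).
Lime remover: pH 1.4 ≤ 1.5 → Category CR (Corrosive).
Lime remover: pH 12.4 ≥ 12 → Category CR (Corrosive).
Total Category CR: (one 40.1 fl oz container = 1186.96 mL) + (two 11.6 fl oz containers = 686.72 mL) = 1873.68 mL.
1873.68 mL is within the rail limit of 2.5 L for Category CR.
Category SR quantity: 3.2 kg.
3.2 kg > 2 kg (rail limit, Category SR) — over the limit.
The segregation rule (Category CR with Category OX) does not apply to Category CR with Category SR.

No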